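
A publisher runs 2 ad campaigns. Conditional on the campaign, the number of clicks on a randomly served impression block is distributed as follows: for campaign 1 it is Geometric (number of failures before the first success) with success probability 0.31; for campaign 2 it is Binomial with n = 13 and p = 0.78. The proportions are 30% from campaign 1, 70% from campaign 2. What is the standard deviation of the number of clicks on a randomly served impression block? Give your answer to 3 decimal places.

4.107

Per component, 1: μ=2.22581, E[X²]=12.1342; 2: μ=10.14, E[X²]=105.05.
E[X] = 0.3·2.22581 + 0.7·10.14 = 7.76574.
E[X²] = 0.3·12.1342 + 0.7·105.05 = 77.1756.
Var(X) = E[X²] − (E[X])² = 77.1756 − 60.3067 = 16.8688.
SD(X) = √16.8688 = 4.10716.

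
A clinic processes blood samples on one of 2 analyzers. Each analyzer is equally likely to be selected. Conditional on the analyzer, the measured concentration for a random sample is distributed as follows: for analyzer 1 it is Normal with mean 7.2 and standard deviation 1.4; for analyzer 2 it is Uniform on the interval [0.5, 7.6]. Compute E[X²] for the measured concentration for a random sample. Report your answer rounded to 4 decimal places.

37.2017

For each component E[X²] = Var + (mean)², giving 1: 53.8; 2: 20.6033.
Overall E[X²] = 0.5·53.8 + 0.5·20.6033 = 37.2017.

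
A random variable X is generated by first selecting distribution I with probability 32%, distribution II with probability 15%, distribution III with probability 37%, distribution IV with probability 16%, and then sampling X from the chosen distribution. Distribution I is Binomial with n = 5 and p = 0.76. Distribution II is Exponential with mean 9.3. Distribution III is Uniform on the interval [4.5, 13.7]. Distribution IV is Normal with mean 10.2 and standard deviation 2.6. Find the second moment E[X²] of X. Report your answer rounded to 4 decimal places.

For each component E[X²] = Var + (mean)², giving I: 15.352; II: 172.98; III: 89.8633; IV: 110.8.
Overall E[X²] = 0.32·15.352 + 0.15·172.98 + 0.37·89.8633 + 0.16·110.8 = 81.8371.

81.8371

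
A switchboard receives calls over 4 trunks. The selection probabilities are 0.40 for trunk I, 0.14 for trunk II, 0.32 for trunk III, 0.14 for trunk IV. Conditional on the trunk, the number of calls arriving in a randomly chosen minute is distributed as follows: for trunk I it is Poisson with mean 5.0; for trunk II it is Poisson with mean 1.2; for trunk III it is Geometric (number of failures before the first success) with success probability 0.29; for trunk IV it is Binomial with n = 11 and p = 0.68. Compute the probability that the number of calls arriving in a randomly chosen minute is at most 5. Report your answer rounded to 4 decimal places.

Conditional on each trunk, P(X ≤ 5): I: 0.615961; II: 0.9985; III: 0.8719; IV: 0.103056.
By total probability, P(X ≤ 5) = 0.4·0.615961 + 0.14·0.9985 + 0.32·0.8719 + 0.14·0.103056 = 0.67961.

0.6796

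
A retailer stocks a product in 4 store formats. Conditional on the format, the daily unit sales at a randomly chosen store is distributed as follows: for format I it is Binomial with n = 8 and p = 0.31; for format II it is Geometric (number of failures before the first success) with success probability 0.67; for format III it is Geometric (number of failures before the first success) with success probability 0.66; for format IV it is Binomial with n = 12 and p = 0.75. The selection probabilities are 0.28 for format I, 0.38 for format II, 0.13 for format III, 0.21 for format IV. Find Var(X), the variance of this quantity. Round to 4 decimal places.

12.1340

Per component, I: μ=2.48, E[X²]=7.8616; II: μ=0.492537, E[X²]=0.977723; III: μ=0.515152, E[X²]=1.04591; IV: μ=9, E[X²]=83.25.
E[X] = 0.28·2.48 + 0.38·0.492537 + 0.13·0.515152 + 0.21·9 = 2.83853.
E[X²] = 0.28·7.8616 + 0.38·0.977723 + 0.13·1.04591 + 0.21·83.25 = 20.1913.
Var(X) = E[X²] − (E[X])² = 20.1913 − 8.05727 = 12.134.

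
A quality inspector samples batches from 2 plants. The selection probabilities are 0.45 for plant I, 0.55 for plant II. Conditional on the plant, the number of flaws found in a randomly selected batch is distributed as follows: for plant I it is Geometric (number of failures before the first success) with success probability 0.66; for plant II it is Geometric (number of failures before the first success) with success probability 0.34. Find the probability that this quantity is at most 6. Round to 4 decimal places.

Conditional on each plant, P(X ≤ 6): I: 0.999475; II: 0.945448.
By total probability, P(X ≤ 6) = 0.45·0.999475 + 0.55·0.945448 = 0.96976.

0.9698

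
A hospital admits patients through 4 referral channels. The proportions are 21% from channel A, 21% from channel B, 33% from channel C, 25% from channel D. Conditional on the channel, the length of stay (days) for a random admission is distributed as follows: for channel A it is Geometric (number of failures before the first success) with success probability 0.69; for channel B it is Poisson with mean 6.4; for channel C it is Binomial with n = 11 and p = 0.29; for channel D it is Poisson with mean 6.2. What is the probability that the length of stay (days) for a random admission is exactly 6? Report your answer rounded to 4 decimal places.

Conditional on each channel, P(X = 6): A: 0.000612378; B: 0.158585; C: 0.0495817; D: 0.1601.
By total probability, P(X = 6) = 0.21·0.000612378 + 0.21·0.158585 + 0.33·0.0495817 + 0.25·0.1601 = 0.0898185.

0.0898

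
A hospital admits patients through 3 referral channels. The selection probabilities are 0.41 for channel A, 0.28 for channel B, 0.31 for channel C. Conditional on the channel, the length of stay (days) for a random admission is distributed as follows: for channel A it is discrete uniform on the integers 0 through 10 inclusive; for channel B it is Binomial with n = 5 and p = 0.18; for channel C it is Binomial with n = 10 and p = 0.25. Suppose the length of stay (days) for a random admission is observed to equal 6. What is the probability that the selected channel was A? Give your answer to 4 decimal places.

Likelihoods P(X=6 | ·): A: 0.0909091; B: 0; C: 0.016222.
Posterior ∝ prior × likelihood. Numerator for A: 0.41·0.0909091 = 0.0372727.
Normalizing constant: 0.41·0.0909091 + 0.28·0 + 0.31·0.016222 = 0.0423015.
P(A | observation) = 0.0372727 / 0.0423015 = 0.88112.

0.8811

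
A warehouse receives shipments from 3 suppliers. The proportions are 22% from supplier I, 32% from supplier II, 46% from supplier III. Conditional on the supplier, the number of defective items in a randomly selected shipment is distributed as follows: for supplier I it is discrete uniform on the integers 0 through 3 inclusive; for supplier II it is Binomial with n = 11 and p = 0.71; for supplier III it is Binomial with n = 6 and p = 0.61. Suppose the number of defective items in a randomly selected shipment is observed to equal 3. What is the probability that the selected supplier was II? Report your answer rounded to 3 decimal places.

0.005

Likelihoods P(X=3 | ·): I: 0.25; II: 0.00295422; III: 0.269286.
Posterior ∝ prior × likelihood. Numerator for II: 0.32·0.00295422 = 0.000945351.
Normalizing constant: 0.22·0.25 + 0.32·0.00295422 + 0.46·0.269286 = 0.179817.
P(II | observation) = 0.000945351 / 0.179817 = 0.0052573.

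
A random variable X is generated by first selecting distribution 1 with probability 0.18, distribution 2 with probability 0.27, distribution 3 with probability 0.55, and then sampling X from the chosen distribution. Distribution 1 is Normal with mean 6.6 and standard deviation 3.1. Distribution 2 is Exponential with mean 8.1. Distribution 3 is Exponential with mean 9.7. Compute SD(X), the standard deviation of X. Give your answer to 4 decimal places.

Per component, 1: μ=6.6, E[X²]=53.17; 2: μ=8.1, E[X²]=131.22; 3: μ=9.7, E[X²]=188.18.
E[X] = 0.18·6.6 + 0.27·8.1 + 0.55·9.7 = 8.71.
E[X²] = 0.18·53.17 + 0.27·131.22 + 0.55·188.18 = 148.499.
Var(X) = E[X²] − (E[X])² = 148.499 − 75.8641 = 72.6349.
SD(X) = √72.6349 = 8.52261.

8.5226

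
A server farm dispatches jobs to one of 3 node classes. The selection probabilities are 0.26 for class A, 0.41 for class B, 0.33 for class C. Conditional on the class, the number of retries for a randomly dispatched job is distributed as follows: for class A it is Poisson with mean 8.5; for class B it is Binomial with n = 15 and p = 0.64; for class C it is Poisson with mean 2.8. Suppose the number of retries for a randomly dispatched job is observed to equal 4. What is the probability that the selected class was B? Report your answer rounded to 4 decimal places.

Likelihoods P(X=4 | ·): A: 0.0442549; B: 0.00301426; C: 0.155739.
Posterior ∝ prior × likelihood. Numerator for B: 0.41·0.00301426 = 0.00123584.
Normalizing constant: 0.26·0.0442549 + 0.41·0.00301426 + 0.33·0.155739 = 0.0641359.
P(B | observation) = 0.00123584 / 0.0641359 = 0.0192692.

0.0193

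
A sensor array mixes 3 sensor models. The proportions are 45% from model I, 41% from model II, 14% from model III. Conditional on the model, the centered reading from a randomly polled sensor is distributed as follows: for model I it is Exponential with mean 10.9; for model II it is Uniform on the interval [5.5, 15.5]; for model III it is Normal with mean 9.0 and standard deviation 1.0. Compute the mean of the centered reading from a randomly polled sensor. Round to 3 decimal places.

Component means — I: 10.9; II: 10.5; III: 9.
E[X] = 0.45·10.9 + 0.41·10.5 + 0.14·9 = 10.47.

10.470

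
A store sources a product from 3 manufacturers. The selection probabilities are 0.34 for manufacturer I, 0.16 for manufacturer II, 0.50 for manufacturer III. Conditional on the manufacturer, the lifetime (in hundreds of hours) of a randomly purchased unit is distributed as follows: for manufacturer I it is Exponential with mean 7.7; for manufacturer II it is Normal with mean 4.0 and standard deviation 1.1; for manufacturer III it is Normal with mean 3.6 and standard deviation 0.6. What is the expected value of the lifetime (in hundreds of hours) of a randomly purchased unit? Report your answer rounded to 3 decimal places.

5.058

Component means — I: 7.7; II: 4; III: 3.6.
E[X] = 0.34·7.7 + 0.16·4 + 0.5·3.6 = 5.058.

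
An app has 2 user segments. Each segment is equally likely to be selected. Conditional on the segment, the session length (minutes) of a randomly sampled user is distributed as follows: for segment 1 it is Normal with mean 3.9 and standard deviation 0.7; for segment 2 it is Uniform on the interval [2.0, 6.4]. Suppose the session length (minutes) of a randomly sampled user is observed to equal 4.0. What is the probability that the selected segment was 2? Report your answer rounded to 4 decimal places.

Likelihoods f(4.0 | ·): 1: 0.564132; 2: 0.227273.
Posterior ∝ prior × likelihood. Numerator for 2: 0.5·0.227273 = 0.113636.
Normalizing constant: 0.5·0.564132 + 0.5·0.227273 = 0.395702.
P(2 | observation) = 0.113636 / 0.395702 = 0.287176.

0.2872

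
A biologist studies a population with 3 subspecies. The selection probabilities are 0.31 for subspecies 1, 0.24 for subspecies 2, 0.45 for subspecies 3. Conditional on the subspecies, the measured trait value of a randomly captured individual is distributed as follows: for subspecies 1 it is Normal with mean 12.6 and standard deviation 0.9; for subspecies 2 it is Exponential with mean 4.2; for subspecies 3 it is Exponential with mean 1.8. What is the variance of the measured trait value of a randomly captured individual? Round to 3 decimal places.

28.086

Per component, 1: μ=12.6, E[X²]=159.57; 2: μ=4.2, E[X²]=35.28; 3: μ=1.8, E[X²]=6.48.
E[X] = 0.31·12.6 + 0.24·4.2 + 0.45·1.8 = 5.724.
E[X²] = 0.31·159.57 + 0.24·35.28 + 0.45·6.48 = 60.8499.
Var(X) = E[X²] − (E[X])² = 60.8499 − 32.7642 = 28.0857.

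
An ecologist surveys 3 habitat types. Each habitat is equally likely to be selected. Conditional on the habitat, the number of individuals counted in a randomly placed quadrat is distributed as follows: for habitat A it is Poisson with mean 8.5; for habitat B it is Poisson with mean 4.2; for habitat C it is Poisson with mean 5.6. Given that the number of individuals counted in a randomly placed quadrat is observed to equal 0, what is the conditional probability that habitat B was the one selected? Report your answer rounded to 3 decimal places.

Likelihoods P(X=0 | ·): A: 0.000203468; B: 0.0149956; C: 0.00369786.
Posterior ∝ prior × likelihood. Numerator for B: 0.333333·0.0149956 = 0.00499853.
Normalizing constant: 0.333333·0.000203468 + 0.333333·0.0149956 + 0.333333·0.00369786 = 0.00629897.
P(B | observation) = 0.00499853 / 0.00629897 = 0.793547.

0.794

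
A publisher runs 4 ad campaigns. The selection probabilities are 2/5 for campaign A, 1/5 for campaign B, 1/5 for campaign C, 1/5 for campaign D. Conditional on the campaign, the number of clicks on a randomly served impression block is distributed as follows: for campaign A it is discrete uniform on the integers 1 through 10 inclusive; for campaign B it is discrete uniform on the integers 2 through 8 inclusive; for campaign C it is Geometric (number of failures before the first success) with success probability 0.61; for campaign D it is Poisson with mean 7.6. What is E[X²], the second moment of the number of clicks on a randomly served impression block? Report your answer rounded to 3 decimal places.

For each component E[X²] = Var + (mean)², giving A: 38.5; B: 29; C: 1.45687; D: 65.36.
Overall E[X²] = 0.4·38.5 + 0.2·29 + 0.2·1.45687 + 0.2·65.36 = 34.5634.

34.563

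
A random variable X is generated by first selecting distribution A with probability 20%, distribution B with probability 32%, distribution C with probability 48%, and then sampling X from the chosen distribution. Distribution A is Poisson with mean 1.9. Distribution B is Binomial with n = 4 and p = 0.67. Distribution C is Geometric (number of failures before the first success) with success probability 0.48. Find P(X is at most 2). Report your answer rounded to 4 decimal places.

0.6817

Conditional on each component, P(X ≤ 2): A: 0.70372; B: 0.401482; C: 0.859392.
By total probability, P(X ≤ 2) = 0.2·0.70372 + 0.32·0.401482 + 0.48·0.859392 = 0.681726.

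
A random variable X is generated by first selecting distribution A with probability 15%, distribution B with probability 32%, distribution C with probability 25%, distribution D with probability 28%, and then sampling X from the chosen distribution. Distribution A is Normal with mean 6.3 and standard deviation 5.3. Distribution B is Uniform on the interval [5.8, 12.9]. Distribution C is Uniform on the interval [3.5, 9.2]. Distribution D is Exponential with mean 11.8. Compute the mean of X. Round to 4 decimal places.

Component means — A: 6.3; B: 9.35; C: 6.35; D: 11.8.
E[X] = 0.15·6.3 + 0.32·9.35 + 0.25·6.35 + 0.28·11.8 = 8.8285.

8.8285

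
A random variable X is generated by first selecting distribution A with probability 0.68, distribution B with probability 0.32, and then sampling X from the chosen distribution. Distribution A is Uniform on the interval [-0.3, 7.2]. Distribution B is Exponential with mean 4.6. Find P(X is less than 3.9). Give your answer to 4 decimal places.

Conditional on each component, P(X < 3.9): A: 0.56; B: 0.571655.
By total probability, P(X < 3.9) = 0.68·0.56 + 0.32·0.571655 = 0.56373.

0.5637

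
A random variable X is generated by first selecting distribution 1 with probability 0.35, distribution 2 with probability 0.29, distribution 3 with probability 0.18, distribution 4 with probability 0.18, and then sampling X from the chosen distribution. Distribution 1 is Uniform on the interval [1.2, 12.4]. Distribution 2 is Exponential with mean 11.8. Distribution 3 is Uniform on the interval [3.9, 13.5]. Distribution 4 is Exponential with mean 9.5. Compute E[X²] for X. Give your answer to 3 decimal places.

For each component E[X²] = Var + (mean)², giving 1: 56.6933; 2: 278.48; 3: 83.37; 4: 180.5.
Overall E[X²] = 0.35·56.6933 + 0.29·278.48 + 0.18·83.37 + 0.18·180.5 = 148.098.

148.098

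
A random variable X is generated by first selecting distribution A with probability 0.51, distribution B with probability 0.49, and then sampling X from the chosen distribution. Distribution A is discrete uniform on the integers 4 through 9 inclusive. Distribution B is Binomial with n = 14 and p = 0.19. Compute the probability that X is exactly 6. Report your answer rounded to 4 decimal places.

Conditional on each component, P(X = 6): A: 0.166667; B: 0.0261792.
By total probability, P(X = 6) = 0.51·0.166667 + 0.49·0.0261792 = 0.0978278.

0.0978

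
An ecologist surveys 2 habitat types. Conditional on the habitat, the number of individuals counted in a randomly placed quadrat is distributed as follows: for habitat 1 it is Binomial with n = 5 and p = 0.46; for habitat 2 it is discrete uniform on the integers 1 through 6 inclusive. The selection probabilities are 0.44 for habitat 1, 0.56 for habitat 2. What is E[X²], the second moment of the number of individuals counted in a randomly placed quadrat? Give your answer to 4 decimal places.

11.3674

For each component E[X²] = Var + (mean)², giving 1: 6.532; 2: 15.1667.
Overall E[X²] = 0.44·6.532 + 0.56·15.1667 = 11.3674.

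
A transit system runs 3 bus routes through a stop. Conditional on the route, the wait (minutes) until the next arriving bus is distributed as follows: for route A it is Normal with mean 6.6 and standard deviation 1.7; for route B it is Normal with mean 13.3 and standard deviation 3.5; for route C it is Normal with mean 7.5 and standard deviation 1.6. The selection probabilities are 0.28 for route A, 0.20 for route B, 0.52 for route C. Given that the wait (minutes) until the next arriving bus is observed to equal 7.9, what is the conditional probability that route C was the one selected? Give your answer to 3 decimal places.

Likelihoods f(7.9 | ·): A: 0.175178; B: 0.0346691; C: 0.241668.
Posterior ∝ prior × likelihood. Numerator for C: 0.52·0.241668 = 0.125667.
Normalizing constant: 0.28·0.175178 + 0.2·0.0346691 + 0.52·0.241668 = 0.181651.
P(C | observation) = 0.125667 / 0.181651 = 0.691806.

0.692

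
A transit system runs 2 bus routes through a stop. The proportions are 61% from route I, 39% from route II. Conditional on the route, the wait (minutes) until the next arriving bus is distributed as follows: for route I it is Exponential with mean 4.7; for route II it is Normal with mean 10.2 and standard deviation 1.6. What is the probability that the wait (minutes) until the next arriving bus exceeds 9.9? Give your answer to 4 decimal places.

0.2982

Conditional on each route, P(X > 9.9): I: 0.121677; II: 0.574366.
By total probability, P(X > 9.9) = 0.61·0.121677 + 0.39·0.574366 = 0.298226.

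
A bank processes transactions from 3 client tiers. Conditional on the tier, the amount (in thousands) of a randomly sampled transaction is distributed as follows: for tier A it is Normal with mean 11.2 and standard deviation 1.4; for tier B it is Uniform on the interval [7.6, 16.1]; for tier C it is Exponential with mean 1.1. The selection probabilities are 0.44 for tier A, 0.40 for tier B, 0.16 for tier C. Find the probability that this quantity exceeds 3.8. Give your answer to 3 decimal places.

Conditional on each tier, P(X > 3.8): A: 1; B: 1; C: 0.0316017.
By total probability, P(X > 3.8) = 0.44·1 + 0.4·1 + 0.16·0.0316017 = 0.845056.

0.845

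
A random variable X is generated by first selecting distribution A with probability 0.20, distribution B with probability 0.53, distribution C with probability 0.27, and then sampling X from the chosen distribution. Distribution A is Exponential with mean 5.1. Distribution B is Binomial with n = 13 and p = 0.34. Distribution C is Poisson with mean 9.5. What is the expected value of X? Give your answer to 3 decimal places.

5.928

Component means — A: 5.1; B: 4.42; C: 9.5.
E[X] = 0.2·5.1 + 0.53·4.42 + 0.27·9.5 = 5.9276.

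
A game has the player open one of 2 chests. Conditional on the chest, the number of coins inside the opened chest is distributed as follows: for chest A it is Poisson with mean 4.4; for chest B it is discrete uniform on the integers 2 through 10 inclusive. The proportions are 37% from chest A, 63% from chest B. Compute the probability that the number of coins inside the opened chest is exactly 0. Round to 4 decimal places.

Conditional on each chest, P(X = 0): A: 0.0122773; B: 0.
By total probability, P(X = 0) = 0.37·0.0122773 + 0.63·0 = 0.00454262.

0.0045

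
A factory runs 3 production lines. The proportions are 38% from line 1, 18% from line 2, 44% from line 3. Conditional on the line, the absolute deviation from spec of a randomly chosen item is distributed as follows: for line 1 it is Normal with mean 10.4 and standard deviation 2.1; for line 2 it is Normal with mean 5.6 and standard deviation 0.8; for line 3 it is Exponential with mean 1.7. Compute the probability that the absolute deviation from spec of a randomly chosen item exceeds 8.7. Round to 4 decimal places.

Conditional on each line, P(X > 8.7): 1: 0.790893; 2: 5.33123e-05; 3: 0.0059901.
By total probability, P(X > 8.7) = 0.38·0.790893 + 0.18·5.33123e-05 + 0.44·0.0059901 = 0.303185.

0.3032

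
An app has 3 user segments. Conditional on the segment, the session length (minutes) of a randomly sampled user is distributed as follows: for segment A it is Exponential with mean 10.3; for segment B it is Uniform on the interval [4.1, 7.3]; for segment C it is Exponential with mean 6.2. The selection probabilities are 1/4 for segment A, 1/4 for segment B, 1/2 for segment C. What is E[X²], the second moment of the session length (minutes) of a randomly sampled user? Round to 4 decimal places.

For each component E[X²] = Var + (mean)², giving A: 212.18; B: 33.3433; C: 76.88.
Overall E[X²] = 0.25·212.18 + 0.25·33.3433 + 0.5·76.88 = 99.8208.

99.8208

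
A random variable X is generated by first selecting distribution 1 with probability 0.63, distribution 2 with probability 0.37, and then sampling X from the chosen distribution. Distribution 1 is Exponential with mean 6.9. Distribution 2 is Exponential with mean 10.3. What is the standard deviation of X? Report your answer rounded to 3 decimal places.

8.482

Per component, 1: μ=6.9, E[X²]=95.22; 2: μ=10.3, E[X²]=212.18.
E[X] = 0.63·6.9 + 0.37·10.3 = 8.158.
E[X²] = 0.63·95.22 + 0.37·212.18 = 138.495.
Var(X) = E[X²] − (E[X])² = 138.495 − 66.553 = 71.9422.
SD(X) = √71.9422 = 8.48188.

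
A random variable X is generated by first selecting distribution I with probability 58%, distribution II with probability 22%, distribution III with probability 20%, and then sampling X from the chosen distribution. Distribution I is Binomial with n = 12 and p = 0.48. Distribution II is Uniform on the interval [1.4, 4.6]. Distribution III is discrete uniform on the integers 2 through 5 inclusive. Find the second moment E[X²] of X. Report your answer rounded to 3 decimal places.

25.848

For each component E[X²] = Var + (mean)², giving I: 36.1728; II: 9.85333; III: 13.5.
Overall E[X²] = 0.58·36.1728 + 0.22·9.85333 + 0.2·13.5 = 25.848.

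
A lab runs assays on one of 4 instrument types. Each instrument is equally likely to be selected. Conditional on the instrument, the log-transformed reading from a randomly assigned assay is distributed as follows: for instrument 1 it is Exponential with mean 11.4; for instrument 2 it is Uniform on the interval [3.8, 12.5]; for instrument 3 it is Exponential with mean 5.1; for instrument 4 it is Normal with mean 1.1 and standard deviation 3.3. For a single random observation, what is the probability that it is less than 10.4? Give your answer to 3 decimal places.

Conditional on each instrument, P(X < 10.4): 1: 0.598393; 2: 0.758621; 3: 0.869869; 4: 0.997585.
By total probability, P(X < 10.4) = 0.25·0.598393 + 0.25·0.758621 + 0.25·0.869869 + 0.25·0.997585 = 0.806117.

0.806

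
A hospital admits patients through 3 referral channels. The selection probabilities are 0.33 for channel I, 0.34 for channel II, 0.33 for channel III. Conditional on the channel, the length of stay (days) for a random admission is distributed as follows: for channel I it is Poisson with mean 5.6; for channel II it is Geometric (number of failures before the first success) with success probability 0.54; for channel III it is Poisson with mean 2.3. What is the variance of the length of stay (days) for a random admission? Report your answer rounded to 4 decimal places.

Per component, I: μ=5.6, E[X²]=36.96; II: μ=0.851852, E[X²]=2.30316; III: μ=2.3, E[X²]=7.59.
E[X] = 0.33·5.6 + 0.34·0.851852 + 0.33·2.3 = 2.89663.
E[X²] = 0.33·36.96 + 0.34·2.30316 + 0.33·7.59 = 15.4846.
Var(X) = E[X²] − (E[X])² = 15.4846 − 8.39046 = 7.09411.

7.0941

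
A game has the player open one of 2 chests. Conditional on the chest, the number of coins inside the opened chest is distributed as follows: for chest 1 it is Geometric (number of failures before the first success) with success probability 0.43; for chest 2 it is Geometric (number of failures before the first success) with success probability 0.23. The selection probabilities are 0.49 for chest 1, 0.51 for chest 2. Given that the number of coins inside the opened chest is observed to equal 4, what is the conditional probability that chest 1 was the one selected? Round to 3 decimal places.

0.350

Likelihoods P(X=4 | ·): 1: 0.0453908; 2: 0.080852.
Posterior ∝ prior × likelihood. Numerator for 1: 0.49·0.0453908 = 0.0222415.
Normalizing constant: 0.49·0.0453908 + 0.51·0.080852 = 0.063476.
P(1 | observation) = 0.0222415 / 0.063476 = 0.350392.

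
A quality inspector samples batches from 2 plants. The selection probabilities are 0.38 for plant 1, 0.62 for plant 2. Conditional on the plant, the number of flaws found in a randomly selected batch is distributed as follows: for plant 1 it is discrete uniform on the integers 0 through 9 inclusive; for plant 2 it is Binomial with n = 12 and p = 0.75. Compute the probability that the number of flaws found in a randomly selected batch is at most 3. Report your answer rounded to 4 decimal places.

Conditional on each plant, P(X ≤ 3): 1: 0.4; 2: 0.000391662.
By total probability, P(X ≤ 3) = 0.38·0.4 + 0.62·0.000391662 = 0.152243.

0.1522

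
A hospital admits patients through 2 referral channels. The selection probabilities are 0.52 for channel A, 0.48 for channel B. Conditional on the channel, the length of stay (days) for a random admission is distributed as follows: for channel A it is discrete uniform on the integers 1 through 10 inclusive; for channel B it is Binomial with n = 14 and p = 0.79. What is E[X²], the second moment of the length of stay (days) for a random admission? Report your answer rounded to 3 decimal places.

For each component E[X²] = Var + (mean)², giving A: 38.5; B: 124.646.
Overall E[X²] = 0.52·38.5 + 0.48·124.646 = 79.8502.

79.850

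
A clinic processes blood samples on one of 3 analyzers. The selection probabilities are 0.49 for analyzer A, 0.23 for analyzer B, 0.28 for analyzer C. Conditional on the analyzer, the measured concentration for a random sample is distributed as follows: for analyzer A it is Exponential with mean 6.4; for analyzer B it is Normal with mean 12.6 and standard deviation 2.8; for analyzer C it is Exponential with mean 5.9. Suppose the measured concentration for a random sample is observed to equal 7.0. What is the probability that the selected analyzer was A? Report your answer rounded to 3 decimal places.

Likelihoods f(7.0 | ·): A: 0.0523372; B: 0.0192825; C: 0.0517468.
Posterior ∝ prior × likelihood. Numerator for A: 0.49·0.0523372 = 0.0256452.
Normalizing constant: 0.49·0.0523372 + 0.23·0.0192825 + 0.28·0.0517468 = 0.0445693.
P(A | observation) = 0.0256452 / 0.0445693 = 0.575401.

0.575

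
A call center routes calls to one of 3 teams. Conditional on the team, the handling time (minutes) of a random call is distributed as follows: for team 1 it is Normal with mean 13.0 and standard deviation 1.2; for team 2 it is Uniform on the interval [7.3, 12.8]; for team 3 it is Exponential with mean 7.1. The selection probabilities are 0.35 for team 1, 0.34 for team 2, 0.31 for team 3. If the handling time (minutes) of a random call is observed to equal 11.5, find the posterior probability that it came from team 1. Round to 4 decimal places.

Likelihoods f(11.5 | ·): 1: 0.152208; 2: 0.181818; 3: 0.0278809.
Posterior ∝ prior × likelihood. Numerator for 1: 0.35·0.152208 = 0.0532726.
Normalizing constant: 0.35·0.152208 + 0.34·0.181818 + 0.31·0.0278809 = 0.123734.
P(1 | observation) = 0.0532726 / 0.123734 = 0.430542.

0.4305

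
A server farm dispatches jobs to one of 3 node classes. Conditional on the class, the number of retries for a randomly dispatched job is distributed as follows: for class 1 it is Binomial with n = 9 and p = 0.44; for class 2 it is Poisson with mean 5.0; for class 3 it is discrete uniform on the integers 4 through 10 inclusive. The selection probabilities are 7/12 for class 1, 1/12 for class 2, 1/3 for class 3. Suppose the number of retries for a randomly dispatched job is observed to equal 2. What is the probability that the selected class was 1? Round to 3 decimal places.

0.909

Likelihoods P(X=2 | ·): 1: 0.120372; 2: 0.0842243; 3: 0.
Posterior ∝ prior × likelihood. Numerator for 1: 0.583333·0.120372 = 0.0702168.
Normalizing constant: 0.583333·0.120372 + 0.0833333·0.0842243 + 0.333333·0 = 0.0772355.
P(1 | observation) = 0.0702168 / 0.0772355 = 0.909126.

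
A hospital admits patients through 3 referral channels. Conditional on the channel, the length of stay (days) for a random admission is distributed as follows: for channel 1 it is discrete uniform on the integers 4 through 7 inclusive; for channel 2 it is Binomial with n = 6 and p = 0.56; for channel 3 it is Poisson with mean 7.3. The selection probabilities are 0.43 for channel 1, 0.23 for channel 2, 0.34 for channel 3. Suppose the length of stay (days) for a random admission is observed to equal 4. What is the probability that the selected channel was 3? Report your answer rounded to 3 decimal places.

0.136

Likelihoods P(X=4 | ·): 1: 0.25; 2: 0.285594; 3: 0.0799338.
Posterior ∝ prior × likelihood. Numerator for 3: 0.34·0.0799338 = 0.0271775.
Normalizing constant: 0.43·0.25 + 0.23·0.285594 + 0.34·0.0799338 = 0.200364.
P(3 | observation) = 0.0271775 / 0.200364 = 0.135641.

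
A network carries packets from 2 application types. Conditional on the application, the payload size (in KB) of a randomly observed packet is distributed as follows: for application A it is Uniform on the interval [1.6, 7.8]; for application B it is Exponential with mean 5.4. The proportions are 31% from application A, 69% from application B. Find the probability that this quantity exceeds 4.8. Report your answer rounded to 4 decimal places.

0.4337

Conditional on each application, P(X > 4.8): A: 0.483871; B: 0.411112.
By total probability, P(X > 4.8) = 0.31·0.483871 + 0.69·0.411112 = 0.433667.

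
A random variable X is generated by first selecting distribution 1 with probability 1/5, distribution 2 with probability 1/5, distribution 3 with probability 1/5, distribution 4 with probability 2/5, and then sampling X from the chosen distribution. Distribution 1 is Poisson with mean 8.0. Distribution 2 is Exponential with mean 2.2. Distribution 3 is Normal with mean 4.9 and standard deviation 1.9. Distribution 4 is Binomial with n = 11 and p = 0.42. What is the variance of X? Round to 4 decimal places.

Per component, 1: μ=8, E[X²]=72; 2: μ=2.2, E[X²]=9.68; 3: μ=4.9, E[X²]=27.62; 4: μ=4.62, E[X²]=24.024.
E[X] = 0.2·8 + 0.2·2.2 + 0.2·4.9 + 0.4·4.62 = 4.868.
E[X²] = 0.2·72 + 0.2·9.68 + 0.2·27.62 + 0.4·24.024 = 31.4696.
Var(X) = E[X²] − (E[X])² = 31.4696 − 23.6974 = 7.77218.

7.7722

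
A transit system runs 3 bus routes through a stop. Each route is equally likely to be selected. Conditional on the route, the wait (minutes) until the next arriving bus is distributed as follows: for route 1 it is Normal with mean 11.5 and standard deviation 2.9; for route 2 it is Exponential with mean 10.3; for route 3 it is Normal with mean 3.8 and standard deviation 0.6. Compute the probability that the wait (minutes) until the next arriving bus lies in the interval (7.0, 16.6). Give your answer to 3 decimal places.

Conditional on each route, P(7.0 < X < 16.6): 1: 0.900315; 2: 0.307256; 3: 4.8213e-08.
By total probability, P(7.0 < X < 16.6) = 0.333333·0.900315 + 0.333333·0.307256 + 0.333333·4.8213e-08 = 0.402524.

0.403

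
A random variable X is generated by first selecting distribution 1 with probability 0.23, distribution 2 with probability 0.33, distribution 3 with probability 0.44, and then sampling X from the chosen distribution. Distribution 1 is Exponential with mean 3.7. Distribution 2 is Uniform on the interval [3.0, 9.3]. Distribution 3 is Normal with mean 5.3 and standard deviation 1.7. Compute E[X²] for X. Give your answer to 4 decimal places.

33.5015

For each component E[X²] = Var + (mean)², giving 1: 27.38; 2: 41.13; 3: 30.98.
Overall E[X²] = 0.23·27.38 + 0.33·41.13 + 0.44·30.98 = 33.5015.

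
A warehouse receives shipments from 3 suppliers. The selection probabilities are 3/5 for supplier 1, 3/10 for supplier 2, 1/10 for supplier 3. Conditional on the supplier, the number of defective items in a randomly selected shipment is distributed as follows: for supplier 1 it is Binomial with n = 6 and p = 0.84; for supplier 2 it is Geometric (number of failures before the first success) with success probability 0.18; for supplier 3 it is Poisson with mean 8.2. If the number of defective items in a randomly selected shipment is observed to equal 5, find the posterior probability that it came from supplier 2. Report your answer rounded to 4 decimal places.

0.0743

Likelihoods P(X=5 | ·): 1: 0.401483; 2: 0.0667332; 3: 0.0848542.
Posterior ∝ prior × likelihood. Numerator for 2: 0.3·0.0667332 = 0.02002.
Normalizing constant: 0.6·0.401483 + 0.3·0.0667332 + 0.1·0.0848542 = 0.269395.
P(2 | observation) = 0.02002 / 0.269395 = 0.0743144.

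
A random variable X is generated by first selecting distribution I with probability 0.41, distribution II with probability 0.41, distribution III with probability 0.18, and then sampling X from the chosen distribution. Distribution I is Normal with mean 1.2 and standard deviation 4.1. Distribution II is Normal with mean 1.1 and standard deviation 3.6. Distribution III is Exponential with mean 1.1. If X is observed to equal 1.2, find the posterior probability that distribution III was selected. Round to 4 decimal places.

Likelihoods f(1.2 | ·): I: 0.097303; II: 0.110775; III: 0.305374.
Posterior ∝ prior × likelihood. Numerator for III: 0.18·0.305374 = 0.0549673.
Normalizing constant: 0.41·0.097303 + 0.41·0.110775 + 0.18·0.305374 = 0.140279.
P(III | observation) = 0.0549673 / 0.140279 = 0.391842.

0.3918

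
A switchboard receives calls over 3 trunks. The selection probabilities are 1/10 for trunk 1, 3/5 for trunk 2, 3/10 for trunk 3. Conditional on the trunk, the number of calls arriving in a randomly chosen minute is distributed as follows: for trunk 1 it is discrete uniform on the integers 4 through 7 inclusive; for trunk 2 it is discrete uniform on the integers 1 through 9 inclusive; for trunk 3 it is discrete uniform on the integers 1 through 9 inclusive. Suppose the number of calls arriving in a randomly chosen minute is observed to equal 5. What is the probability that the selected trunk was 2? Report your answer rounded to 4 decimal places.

Likelihoods P(X=5 | ·): 1: 0.25; 2: 0.111111; 3: 0.111111.
Posterior ∝ prior × likelihood. Numerator for 2: 0.6·0.111111 = 0.0666667.
Normalizing constant: 0.1·0.25 + 0.6·0.111111 + 0.3·0.111111 = 0.125.
P(2 | observation) = 0.0666667 / 0.125 = 0.533333.

0.5333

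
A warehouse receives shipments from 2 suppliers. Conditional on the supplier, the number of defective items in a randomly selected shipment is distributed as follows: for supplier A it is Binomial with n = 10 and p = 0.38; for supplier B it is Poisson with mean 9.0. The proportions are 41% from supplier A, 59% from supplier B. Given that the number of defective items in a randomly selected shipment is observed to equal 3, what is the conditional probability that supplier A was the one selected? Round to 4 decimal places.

0.9149

Likelihoods P(X=3 | ·): A: 0.231886; B: 0.0149943.
Posterior ∝ prior × likelihood. Numerator for A: 0.41·0.231886 = 0.0950731.
Normalizing constant: 0.41·0.231886 + 0.59·0.0149943 = 0.10392.
P(A | observation) = 0.0950731 / 0.10392 = 0.914871.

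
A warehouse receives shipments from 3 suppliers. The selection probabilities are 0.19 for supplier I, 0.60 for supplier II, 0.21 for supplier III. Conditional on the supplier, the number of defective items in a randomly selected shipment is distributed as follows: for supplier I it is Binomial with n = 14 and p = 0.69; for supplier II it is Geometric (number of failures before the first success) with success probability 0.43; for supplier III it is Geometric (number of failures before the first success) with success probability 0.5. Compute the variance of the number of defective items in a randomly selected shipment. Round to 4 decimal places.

13.7630

Per component, I: μ=9.66, E[X²]=96.3102; II: μ=1.32558, E[X²]=4.83991; III: μ=1, E[X²]=3.
E[X] = 0.19·9.66 + 0.6·1.32558 + 0.21·1 = 2.84075.
E[X²] = 0.19·96.3102 + 0.6·4.83991 + 0.21·3 = 21.8329.
Var(X) = E[X²] − (E[X])² = 21.8329 − 8.06985 = 13.763.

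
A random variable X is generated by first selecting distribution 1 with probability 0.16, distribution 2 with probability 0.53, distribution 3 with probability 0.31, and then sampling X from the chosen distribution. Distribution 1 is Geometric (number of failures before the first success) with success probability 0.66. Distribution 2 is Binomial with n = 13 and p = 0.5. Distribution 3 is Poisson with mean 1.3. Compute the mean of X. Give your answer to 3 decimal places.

3.930

Component means — 1: 0.515152; 2: 6.5; 3: 1.3.
E[X] = 0.16·0.515152 + 0.53·6.5 + 0.31·1.3 = 3.93042.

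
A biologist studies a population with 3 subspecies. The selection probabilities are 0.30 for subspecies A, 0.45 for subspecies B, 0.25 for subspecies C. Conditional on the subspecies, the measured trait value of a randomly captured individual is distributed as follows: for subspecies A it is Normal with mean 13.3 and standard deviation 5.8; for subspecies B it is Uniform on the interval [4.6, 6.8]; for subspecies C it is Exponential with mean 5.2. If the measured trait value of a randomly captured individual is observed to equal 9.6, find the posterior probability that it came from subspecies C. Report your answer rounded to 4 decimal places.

0.3107

Likelihoods f(9.6 | ·): A: 0.0561194; B: 0; C: 0.0303544.
Posterior ∝ prior × likelihood. Numerator for C: 0.25·0.0303544 = 0.00758861.
Normalizing constant: 0.3·0.0561194 + 0.45·0 + 0.25·0.0303544 = 0.0244244.
P(C | observation) = 0.00758861 / 0.0244244 = 0.310698.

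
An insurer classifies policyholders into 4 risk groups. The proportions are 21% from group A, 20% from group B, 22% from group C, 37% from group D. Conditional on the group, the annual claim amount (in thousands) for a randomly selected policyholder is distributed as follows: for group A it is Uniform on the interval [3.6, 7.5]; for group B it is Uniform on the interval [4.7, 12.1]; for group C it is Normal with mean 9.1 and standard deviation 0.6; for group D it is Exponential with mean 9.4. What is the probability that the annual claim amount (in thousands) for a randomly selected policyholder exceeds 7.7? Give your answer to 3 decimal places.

Conditional on each group, P(X > 7.7): A: 0; B: 0.594595; C: 0.990185; D: 0.440807.
By total probability, P(X > 7.7) = 0.21·0 + 0.2·0.594595 + 0.22·0.990185 + 0.37·0.440807 = 0.499858.

0.500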